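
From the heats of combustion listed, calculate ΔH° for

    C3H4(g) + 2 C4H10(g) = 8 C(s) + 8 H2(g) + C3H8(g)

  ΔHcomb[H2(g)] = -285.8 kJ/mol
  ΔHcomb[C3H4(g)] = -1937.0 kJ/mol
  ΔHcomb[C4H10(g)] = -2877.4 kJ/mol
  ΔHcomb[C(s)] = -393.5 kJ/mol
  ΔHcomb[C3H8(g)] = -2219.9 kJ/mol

Using ΔH = Σ nΔHc°(reactants) − Σ nΔHc°(products):
= [1·(-1937.0) + 2·(-2877.4)] − [8·(-393.5) + 8·(-285.8) + 1·(-2219.9)]
= -37.5 kJ/mol

ΔH° = -37.5 kJ/mol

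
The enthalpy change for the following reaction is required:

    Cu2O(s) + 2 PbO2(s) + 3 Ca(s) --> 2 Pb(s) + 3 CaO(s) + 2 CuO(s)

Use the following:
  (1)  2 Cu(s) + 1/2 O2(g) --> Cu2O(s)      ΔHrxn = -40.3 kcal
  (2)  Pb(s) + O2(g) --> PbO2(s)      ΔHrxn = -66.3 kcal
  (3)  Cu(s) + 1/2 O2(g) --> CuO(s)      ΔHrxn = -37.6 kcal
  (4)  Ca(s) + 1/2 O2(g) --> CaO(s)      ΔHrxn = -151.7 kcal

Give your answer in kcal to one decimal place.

ΔHrxn = -357.4 kcal

(1) reversed (reverse to put Cu2O(s) on the reactant side): +40.3 kcal
(2) reversed and × 2 (PbO2(s) must end up as a reactant; ×2 to match 2 PbO2(s) in the target): (-2)·(-66.3) = +132.6 kcal
(3) × 2 (scale by 2 for the 2 CuO(s)): (2)·(-37.6) = -75.2 kcal
(4) × 3 (scale by 3 for the 3 CaO(s)): (3)·(-151.7) = -455.1 kcal
Combining the equations, ΔHrxn = (-1)·(-40.3) + (-2)·(-66.3) + (2)·(-37.6) + (3)·(-151.7) = -357.4 kcal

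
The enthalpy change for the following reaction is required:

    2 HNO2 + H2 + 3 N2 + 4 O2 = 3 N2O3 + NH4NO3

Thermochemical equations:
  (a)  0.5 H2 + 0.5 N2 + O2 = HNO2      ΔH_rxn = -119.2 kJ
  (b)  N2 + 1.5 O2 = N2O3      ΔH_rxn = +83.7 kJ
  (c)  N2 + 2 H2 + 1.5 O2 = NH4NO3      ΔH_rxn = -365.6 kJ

(a) reversed and × 2 (reverse to put HNO2 on the reactant side; scale by 2 for the 2 HNO2): (-2)·(-119.2) = +238.4 kJ
(b) × 3 (scale by 3 for the 3 N2O3): (3)·(+83.7) = +251.1 kJ
(c) as written (NH4NO3 already on the product side): -365.6 kJ
ΔH_rxn = (-2)·(-119.2) + (3)·(+83.7) + (1)·(-365.6) = 123.9 kJ

ΔH_rxn = 123.9 kJ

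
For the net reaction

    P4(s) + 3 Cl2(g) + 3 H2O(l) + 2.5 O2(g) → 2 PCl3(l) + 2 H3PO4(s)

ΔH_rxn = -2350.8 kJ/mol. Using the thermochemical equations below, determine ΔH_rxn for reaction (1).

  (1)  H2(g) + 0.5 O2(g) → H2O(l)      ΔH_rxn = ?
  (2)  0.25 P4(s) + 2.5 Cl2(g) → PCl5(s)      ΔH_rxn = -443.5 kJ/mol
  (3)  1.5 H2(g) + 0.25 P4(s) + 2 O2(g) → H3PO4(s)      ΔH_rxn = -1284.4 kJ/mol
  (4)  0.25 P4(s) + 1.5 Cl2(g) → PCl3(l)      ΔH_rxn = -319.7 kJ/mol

ΔH_rxn = -285.8 kJ/mol

(1) reversed and × 3 (H2O(l) must end up as a reactant; scale by 3 for the 3 H2O(l)): contributes −3·x
(2): not needed (PCl5(s) appears nowhere else).
(3) × 2 (scale by 2 for the 2 H3PO4(s)): (2)·(-1284.4) = -2568.8 kJ/mol
(4) × 2 (×2 to match 2 PCl3(l) in the target): (2)·(-319.7) = -639.4 kJ/mol
-2350.8 = (-2568.8) + (-639.4) − 3·x
x = (-2350.8 − (-3208.2)) / (-3) = -285.8 kJ/mol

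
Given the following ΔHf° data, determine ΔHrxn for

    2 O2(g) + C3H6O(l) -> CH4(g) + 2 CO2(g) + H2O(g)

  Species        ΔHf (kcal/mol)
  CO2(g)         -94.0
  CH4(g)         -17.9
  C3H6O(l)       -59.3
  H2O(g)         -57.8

ΔHrxn = -204.4 kcal/mol

ΔH°rxn = Σ nΔHf°(products) − Σ nΔHf°(reactants).
Products: 1·(-17.9) + 2·(-94.0) + 1·(-57.8) = -263.7
Reactants: 2·(+0.0) + 1·(-59.3) = -59.3
ΔHrxn = (-263.7) − (-59.3) = -204.4 kcal/mol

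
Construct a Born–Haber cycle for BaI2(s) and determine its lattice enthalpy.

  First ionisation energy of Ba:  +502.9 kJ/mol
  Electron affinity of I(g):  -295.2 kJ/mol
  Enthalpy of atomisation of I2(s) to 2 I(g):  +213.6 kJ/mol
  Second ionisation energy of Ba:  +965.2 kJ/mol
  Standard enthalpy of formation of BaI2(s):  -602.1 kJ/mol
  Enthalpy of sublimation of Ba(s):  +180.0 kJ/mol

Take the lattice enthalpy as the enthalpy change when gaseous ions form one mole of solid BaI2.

ΔHf° = 1·ΔHsub + 1·(ΣIE) + 1·D(I2) + 2·EA + U
-602.1 = 1·(+180.0) + 1·(+1468.1) + 1·(+213.6) + 2·(-295.2) + U
U = -602.1 − (+1271.3) = -1873.4 kJ/mol

U = -1873.4 kJ/mol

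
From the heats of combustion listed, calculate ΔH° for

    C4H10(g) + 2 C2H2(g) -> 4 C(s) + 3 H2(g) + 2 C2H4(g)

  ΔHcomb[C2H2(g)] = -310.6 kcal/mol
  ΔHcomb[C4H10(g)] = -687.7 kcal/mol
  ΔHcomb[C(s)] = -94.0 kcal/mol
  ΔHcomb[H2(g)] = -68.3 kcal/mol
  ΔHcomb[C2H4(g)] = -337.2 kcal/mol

ΔH° = -53.6 kcal/mol

Using ΔH = Σ nΔHc°(reactants) − Σ nΔHc°(products):
= [1·(-687.7) + 2·(-310.6)] − [4·(-94.0) + 3·(-68.3) + 2·(-337.2)]
= -53.6 kcal/mol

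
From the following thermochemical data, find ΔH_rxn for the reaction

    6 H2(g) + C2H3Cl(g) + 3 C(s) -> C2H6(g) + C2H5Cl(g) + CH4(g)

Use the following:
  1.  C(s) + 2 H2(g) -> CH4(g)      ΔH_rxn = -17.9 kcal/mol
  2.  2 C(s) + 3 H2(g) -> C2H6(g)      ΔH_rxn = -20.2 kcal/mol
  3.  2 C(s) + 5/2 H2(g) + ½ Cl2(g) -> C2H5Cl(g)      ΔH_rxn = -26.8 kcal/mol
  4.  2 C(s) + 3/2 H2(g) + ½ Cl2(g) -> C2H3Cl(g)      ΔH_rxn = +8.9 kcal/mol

eq. 1 as written (CH4(g) already on the product side): -17.9 kcal/mol
eq. 2 as written (C2H6(g) already on the product side): -20.2 kcal/mol
eq. 3 as written (C2H5Cl(g) already on the product side): -26.8 kcal/mol
eq. 4 reversed (reverse to put C2H3Cl(g) on the reactant side): -8.9 kcal/mol
By Hess's law, ΔH_rxn = (1)·(-17.9) + (1)·(-20.2) + (1)·(-26.8) + (-1)·(+8.9) = -73.8 kcal/mol

ΔH_rxn = -73.8 kcal/mol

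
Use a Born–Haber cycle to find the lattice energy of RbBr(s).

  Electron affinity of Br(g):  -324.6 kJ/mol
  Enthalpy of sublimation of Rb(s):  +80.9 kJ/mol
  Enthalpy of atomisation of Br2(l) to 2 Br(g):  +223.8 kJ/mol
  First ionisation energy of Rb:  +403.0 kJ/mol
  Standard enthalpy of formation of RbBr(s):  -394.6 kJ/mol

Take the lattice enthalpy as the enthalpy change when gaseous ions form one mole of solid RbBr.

U = -665.8 kJ/mol

ΔHf° = 1·ΔHsub + 1·(ΣIE) + 1/2·D(Br2) + 1·EA + U
-394.6 = 1·(+80.9) + 1·(+403.0) + 1/2·(+223.8) + 1·(-324.6) + U
U = -394.6 − (+271.2) = -665.8 kJ/mol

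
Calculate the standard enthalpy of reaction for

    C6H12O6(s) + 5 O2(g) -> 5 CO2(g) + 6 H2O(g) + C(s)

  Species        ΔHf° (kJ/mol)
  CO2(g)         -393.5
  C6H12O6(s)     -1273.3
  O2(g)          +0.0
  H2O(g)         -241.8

ΔH°rxn = Σ nΔHf°(products) − Σ nΔHf°(reactants).
Products: 5·(-393.5) + 6·(-241.8) + 1·(+0.0) = -3418.3
Reactants: 1·(-1273.3) + 5·(+0.0) = -1273.3
ΔH° = (-3418.3) − (-1273.3) = -2145.0 kJ/mol

ΔH° = -2145.0 kJ/mol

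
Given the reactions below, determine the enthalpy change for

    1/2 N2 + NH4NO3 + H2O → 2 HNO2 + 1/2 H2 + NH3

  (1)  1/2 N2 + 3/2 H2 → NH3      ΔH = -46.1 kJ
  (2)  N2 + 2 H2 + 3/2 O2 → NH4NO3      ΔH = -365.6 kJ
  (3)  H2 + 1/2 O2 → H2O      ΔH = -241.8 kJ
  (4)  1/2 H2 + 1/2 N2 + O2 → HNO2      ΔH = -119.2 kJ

(1) as written (NH3 already on the product side): -46.1 kJ
(2) reversed (NH4NO3 must end up as a reactant): +365.6 kJ
(3) reversed (reverse to put H2O on the reactant side): +241.8 kJ
(4) × 2 (×2 to match 2 HNO2 in the target): (2)·(-119.2) = -238.4 kJ
By Hess's law, ΔH = (1)·(-46.1) + (-1)·(-365.6) + (-1)·(-241.8) + (2)·(-119.2) = 322.9 kJ

ΔH = 322.9 kJ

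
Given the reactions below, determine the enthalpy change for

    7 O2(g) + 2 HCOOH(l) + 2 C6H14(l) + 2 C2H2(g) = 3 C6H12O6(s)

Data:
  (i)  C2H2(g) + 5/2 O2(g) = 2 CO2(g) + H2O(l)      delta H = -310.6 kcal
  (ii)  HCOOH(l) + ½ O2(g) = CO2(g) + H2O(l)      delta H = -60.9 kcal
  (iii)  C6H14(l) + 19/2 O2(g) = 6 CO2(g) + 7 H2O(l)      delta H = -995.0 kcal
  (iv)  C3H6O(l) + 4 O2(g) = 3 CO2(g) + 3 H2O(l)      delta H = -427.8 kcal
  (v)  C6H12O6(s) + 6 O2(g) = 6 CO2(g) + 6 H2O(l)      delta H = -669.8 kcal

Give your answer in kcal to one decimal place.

delta H = -723.6 kcal

(i) × 2: (2)·(-310.6) = -621.2 kcal
(ii) × 2: (2)·(-60.9) = -121.8 kcal
(iii) × 2: (2)·(-995.0) = -1990.0 kcal
(iv): not needed.
(v) reversed and × 3: (-3)·(-669.8) = +2009.4 kcal
delta H = (2)·(-310.6) + (2)·(-60.9) + (2)·(-995.0) + (-3)·(-669.8) = -723.6 kcal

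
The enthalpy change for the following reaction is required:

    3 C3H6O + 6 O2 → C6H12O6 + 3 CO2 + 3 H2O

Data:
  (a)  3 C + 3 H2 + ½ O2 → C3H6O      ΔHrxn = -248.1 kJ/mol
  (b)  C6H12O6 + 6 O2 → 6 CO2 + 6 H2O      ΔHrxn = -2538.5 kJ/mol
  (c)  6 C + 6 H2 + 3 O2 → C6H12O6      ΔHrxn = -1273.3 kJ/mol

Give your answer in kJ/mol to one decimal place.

ΔHrxn = -2434.9 kJ/mol

(a) reversed and × 3 (C3H6O must end up as a reactant; ×3 to match 3 C3H6O in the target): (-3)·(-248.1) = +744.3 kJ/mol
(b) × 1/2 (scale by 1/2 for the 3 CO2): (1/2)·(-2538.5) = -1269.25 kJ/mol
(c) × 3/2: (3/2)·(-1273.3) = -1909.95 kJ/mol
Combining the equations, ΔHrxn = (+744.3) + (-1269.25) + (-1909.95) = -2434.9 kJ/mol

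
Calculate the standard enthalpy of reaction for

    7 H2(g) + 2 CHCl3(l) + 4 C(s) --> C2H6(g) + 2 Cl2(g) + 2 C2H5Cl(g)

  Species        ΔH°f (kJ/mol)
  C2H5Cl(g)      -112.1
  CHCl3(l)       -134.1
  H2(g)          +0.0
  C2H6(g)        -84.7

Products: 1·(-84.7) + 2·(+0.0) + 2·(-112.1) = -308.9
Reactants: 7·(+0.0) + 2·(-134.1) + 4·(+0.0) = -268.2
ΔHrxn = (-308.9) − (-268.2) = -40.7 kJ/mol

ΔHrxn = -40.7 kJ/mol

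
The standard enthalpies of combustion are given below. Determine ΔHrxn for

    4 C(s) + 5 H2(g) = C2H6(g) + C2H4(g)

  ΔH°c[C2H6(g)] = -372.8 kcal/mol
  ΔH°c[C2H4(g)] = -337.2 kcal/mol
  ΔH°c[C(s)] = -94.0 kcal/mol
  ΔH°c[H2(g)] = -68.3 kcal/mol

Using ΔH = Σ nΔHc°(reactants) − Σ nΔHc°(products):
= [4·(-94.0) + 5·(-68.3)] − [1·(-372.8) + 1·(-337.2)]
= -7.5 kcal/mol

ΔHrxn = -7.5 kcal/mol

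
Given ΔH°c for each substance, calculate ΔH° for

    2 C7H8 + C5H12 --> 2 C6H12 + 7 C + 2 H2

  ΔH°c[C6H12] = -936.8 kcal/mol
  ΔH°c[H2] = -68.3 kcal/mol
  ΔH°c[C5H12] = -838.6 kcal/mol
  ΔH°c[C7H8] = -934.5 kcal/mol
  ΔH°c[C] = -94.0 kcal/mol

ΔH° = -39.4 kcal/mol

With combustion enthalpies, reactants minus products:
= [2·(-934.5) + 1·(-838.6)] − [2·(-936.8) + 7·(-94.0) + 2·(-68.3)]
= -39.4 kcal/mol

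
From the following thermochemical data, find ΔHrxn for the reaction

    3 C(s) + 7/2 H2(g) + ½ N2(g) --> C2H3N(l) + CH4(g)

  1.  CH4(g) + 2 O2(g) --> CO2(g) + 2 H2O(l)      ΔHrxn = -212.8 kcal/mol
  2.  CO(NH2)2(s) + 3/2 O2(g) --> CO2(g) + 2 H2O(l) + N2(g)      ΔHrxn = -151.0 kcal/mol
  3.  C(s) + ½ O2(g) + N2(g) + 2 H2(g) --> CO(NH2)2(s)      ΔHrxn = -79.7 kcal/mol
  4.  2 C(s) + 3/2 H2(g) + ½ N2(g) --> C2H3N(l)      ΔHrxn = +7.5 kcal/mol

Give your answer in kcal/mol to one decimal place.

ΔHrxn = -10.4 kcal/mol

eq. 1 reversed (reverse to put CH4(g) on the product side): +212.8 kcal/mol
eq. 2 as written: -151.0 kcal/mol
eq. 3 as written: -79.7 kcal/mol
eq. 4 as written (C2H3N(l) already on the product side): +7.5 kcal/mol
By Hess's law, ΔHrxn = (+212.8) + (-151.0) + (-79.7) + (+7.5) = -10.4 kcal/mol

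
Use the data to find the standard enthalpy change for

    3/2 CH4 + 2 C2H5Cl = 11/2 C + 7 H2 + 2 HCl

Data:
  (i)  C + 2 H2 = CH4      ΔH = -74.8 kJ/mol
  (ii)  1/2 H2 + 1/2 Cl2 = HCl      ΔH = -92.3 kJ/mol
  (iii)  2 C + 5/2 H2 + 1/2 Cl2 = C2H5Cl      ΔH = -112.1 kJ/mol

ΔH = 151.8 kJ/mol

(i) reversed and × 3/2 (CH4 must end up as a reactant; ×3/2 to match 3/2 CH4 in the target): (-3/2)·(-74.8) = +112.2 kJ/mol
(ii) × 2 (×2 to match 2 HCl in the target): (2)·(-92.3) = -184.6 kJ/mol
(iii) reversed and × 2 (reverse to put C2H5Cl on the reactant side; scale by 2 for the 2 C2H5Cl): (-2)·(-112.1) = +224.2 kJ/mol
By Hess's law, ΔH = (-3/2)·(-74.8) + (2)·(-92.3) + (-2)·(-112.1) = 151.8 kJ/mol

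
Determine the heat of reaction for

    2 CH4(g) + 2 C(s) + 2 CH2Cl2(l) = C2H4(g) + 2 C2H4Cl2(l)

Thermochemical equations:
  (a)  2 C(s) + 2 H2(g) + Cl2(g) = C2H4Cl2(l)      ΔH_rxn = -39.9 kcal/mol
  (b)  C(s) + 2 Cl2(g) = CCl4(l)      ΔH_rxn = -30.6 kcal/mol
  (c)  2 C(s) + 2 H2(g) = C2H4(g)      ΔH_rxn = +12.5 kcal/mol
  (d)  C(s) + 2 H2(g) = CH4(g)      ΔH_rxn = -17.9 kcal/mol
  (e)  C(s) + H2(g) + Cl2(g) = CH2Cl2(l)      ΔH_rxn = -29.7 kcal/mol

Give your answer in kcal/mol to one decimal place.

ΔH_rxn = 27.9 kcal/mol

(a) × 2 (×2 to match 2 C2H4Cl2(l) in the target): (2)·(-39.9) = -79.8 kcal/mol
(b): not needed (CCl4(l) appears nowhere else).
(c) as written (C2H4(g) already on the product side): +12.5 kcal/mol
(d) reversed and × 2 (CH4(g) must end up as a reactant; ×2 to match 2 CH4(g) in the target): (-2)·(-17.9) = +35.8 kcal/mol
(e) reversed and × 2 (CH2Cl2(l) must end up as a reactant; ×2 to match 2 CH2Cl2(l) in the target): (-2)·(-29.7) = +59.4 kcal/mol
ΔH_rxn = (2)·(-39.9) + (1)·(+12.5) + (-2)·(-17.9) + (-2)·(-29.7) = 27.9 kcal/mol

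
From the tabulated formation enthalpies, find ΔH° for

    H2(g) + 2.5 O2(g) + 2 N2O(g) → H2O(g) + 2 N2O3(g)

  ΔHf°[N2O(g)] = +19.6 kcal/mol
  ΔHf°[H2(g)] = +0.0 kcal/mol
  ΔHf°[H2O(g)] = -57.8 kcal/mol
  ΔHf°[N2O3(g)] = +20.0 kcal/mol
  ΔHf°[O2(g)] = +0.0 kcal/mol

Products: 1·(-57.8) + 2·(+20.0) = -17.8
Reactants: 1·(+0.0) + 5/2·(+0.0) + 2·(+19.6) = +39.2
ΔH° = (-17.8) − (+39.2) = -57.0 kcal/mol

ΔH° = -57.0 kcal/mol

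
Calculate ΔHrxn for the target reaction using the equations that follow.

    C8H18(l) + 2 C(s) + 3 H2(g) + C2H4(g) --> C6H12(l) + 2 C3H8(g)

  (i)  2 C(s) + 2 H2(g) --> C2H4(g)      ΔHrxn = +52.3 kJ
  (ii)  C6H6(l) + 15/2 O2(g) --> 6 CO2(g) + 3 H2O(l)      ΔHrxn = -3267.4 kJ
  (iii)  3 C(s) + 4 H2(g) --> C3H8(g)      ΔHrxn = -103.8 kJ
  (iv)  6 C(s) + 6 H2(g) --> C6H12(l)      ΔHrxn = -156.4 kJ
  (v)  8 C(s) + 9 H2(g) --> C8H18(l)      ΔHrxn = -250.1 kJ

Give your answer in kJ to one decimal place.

(i) reversed: -52.3 kJ
(ii): not needed.
(iii) × 2: (2)·(-103.8) = -207.6 kJ
(iv) as written: -156.4 kJ
(v) reversed: +250.1 kJ
ΔHrxn = (-52.3) + (-207.6) + (-156.4) + (+250.1) = -166.2 kJ

ΔHrxn = -166.2 kJ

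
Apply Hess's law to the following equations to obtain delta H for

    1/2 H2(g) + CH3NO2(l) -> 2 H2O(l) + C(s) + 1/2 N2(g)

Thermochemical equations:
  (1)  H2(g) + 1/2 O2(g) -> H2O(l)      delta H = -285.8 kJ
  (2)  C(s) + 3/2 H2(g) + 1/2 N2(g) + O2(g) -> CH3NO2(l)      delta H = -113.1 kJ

(1) × 2 (×2 to match 2 H2O(l) in the target): (2)·(-285.8) = -571.6 kJ
(2) reversed (CH3NO2(l) must end up as a reactant): +113.1 kJ
delta H = (-571.6) + (+113.1) = -458.5 kJ

delta H = -458.5 kJ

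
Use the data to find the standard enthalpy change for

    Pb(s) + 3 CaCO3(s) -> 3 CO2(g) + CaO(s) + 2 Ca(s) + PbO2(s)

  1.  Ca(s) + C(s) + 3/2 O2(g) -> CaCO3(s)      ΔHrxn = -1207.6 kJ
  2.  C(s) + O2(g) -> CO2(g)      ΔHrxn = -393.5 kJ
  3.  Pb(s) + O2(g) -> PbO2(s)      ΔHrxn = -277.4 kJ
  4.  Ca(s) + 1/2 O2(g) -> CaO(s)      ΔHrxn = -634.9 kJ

eq. 1 reversed and × 3: (-3)·(-1207.6) = +3622.8 kJ
eq. 2 × 3: (3)·(-393.5) = -1180.5 kJ
eq. 3 as written: -277.4 kJ
eq. 4 as written: -634.9 kJ
ΔHrxn = (-3)·(-1207.6) + (3)·(-393.5) + (1)·(-277.4) + (1)·(-634.9) = 1530.0 kJ

ΔHrxn = 1530.0 kJ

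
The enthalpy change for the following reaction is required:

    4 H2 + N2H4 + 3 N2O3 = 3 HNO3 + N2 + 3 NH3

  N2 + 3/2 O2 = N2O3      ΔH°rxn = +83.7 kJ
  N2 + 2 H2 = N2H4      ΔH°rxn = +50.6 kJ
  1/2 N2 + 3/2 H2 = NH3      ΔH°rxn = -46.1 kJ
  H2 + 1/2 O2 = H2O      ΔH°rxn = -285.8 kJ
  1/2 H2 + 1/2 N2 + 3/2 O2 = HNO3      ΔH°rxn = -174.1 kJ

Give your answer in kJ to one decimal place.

ΔH°rxn = -962.3 kJ

equation 1 reversed and × 3: (-3)·(+83.7) = -251.1 kJ
equation 2 reversed: -50.6 kJ
equation 3 × 3: (3)·(-46.1) = -138.3 kJ
equation 4: not needed.
equation 5 × 3: (3)·(-174.1) = -522.3 kJ
ΔH°rxn = (-3)·(+83.7) + (-1)·(+50.6) + (3)·(-46.1) + (3)·(-174.1) = -962.3 kJ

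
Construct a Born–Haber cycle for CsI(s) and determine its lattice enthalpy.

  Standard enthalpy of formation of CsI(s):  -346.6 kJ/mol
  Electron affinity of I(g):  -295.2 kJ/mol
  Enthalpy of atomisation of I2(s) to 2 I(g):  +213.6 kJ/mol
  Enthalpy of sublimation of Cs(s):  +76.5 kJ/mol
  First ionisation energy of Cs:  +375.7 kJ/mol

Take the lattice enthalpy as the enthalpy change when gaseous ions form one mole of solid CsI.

ΔHf° = 1·ΔHsub + 1·(ΣIE) + 1/2·D(I2) + 1·EA + U
-346.6 = 1·(+76.5) + 1·(+375.7) + 1/2·(+213.6) + 1·(-295.2) + U
U = -346.6 − (+263.8) = -610.4 kJ/mol

U = -610.4 kJ/mol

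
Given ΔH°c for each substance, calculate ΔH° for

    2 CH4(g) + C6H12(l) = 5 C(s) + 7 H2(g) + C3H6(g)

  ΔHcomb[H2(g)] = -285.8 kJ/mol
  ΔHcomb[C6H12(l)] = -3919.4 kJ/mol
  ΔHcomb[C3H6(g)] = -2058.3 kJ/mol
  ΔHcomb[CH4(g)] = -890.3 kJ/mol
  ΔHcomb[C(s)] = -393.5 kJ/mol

ΔH° = 326.4 kJ/mol

Using ΔH = Σ nΔHc°(reactants) − Σ nΔHc°(products):
= [2·(-890.3) + 1·(-3919.4)] − [5·(-393.5) + 7·(-285.8) + 1·(-2058.3)]
= 326.4 kJ/mol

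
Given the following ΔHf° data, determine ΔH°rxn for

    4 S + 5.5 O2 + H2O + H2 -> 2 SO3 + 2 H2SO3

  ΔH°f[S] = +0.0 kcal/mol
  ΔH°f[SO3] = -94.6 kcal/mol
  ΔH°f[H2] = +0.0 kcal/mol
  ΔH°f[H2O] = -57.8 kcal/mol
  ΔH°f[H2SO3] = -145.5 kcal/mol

ΔH°rxn = Σ nΔHf°(products) − Σ nΔHf°(reactants).
Products: 2·(-94.6) + 2·(-145.5) = -480.2
Reactants: 4·(+0.0) + 11/2·(+0.0) + 1·(-57.8) + 1·(+0.0) = -57.8
ΔH°rxn = (-480.2) − (-57.8) = -422.4 kcal/mol

ΔH°rxn = -422.4 kcal/mol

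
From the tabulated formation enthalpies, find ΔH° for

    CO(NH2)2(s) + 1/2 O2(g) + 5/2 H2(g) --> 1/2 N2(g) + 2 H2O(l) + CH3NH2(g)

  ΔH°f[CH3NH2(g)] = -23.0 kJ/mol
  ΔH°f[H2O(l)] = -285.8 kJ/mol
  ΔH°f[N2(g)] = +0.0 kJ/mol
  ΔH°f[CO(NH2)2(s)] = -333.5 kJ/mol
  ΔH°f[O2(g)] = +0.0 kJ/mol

ΔH° = -261.1 kJ/mol

ΔH°rxn = Σ nΔHf°(products) − Σ nΔHf°(reactants).
Products: 1/2·(+0.0) + 2·(-285.8) + 1·(-23.0) = -594.6
Reactants: 1·(-333.5) + 1/2·(+0.0) + 5/2·(+0.0) = -333.5
ΔH° = (-594.6) − (-333.5) = -261.1 kJ/mol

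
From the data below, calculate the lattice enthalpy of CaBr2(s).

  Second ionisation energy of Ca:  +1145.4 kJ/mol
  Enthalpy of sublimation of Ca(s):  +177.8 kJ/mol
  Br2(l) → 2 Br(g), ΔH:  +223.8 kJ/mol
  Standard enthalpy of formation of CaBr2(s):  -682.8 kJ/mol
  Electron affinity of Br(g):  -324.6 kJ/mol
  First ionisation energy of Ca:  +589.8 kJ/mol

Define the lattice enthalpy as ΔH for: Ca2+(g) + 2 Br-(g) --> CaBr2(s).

ΔHf° = 1·ΔHsub + 1·(ΣIE) + 1·D(Br2) + 2·EA + U
-682.8 = 1·(+177.8) + 1·(+1735.2) + 1·(+223.8) + 2·(-324.6) + U
U = -682.8 − (+1487.6) = -2170.4 kJ/mol

U = -2170.4 kJ/mol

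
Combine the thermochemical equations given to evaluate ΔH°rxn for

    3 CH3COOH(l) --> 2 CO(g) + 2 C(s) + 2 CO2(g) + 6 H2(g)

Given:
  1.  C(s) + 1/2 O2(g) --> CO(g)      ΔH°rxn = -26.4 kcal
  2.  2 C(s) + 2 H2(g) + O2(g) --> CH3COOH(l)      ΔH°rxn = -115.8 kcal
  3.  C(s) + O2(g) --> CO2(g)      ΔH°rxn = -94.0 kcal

eq. 1 × 2 (scale by 2 for the 2 CO(g)): (2)·(-26.4) = -52.8 kcal
eq. 2 reversed and × 3 (CH3COOH(l) must end up as a reactant; ×3 to match 3 CH3COOH(l) in the target): (-3)·(-115.8) = +347.4 kcal
eq. 3 × 2 (scale by 2 for the 2 CO2(g)): (2)·(-94.0) = -188.0 kcal
By Hess's law, ΔH°rxn = (2)·(-26.4) + (-3)·(-115.8) + (2)·(-94.0) = 106.6 kcal

ΔH°rxn = 106.6 kcal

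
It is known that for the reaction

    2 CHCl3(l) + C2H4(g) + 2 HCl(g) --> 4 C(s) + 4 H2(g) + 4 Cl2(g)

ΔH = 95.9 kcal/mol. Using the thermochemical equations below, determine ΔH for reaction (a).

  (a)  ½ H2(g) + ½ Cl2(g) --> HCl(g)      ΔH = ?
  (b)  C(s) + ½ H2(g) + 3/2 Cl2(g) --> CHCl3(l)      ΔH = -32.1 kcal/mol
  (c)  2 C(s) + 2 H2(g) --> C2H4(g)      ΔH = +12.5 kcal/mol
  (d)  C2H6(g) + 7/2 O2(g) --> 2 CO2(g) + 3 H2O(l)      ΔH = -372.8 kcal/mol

(a) reversed and × 2: contributes −2·x
(b) reversed and × 2: (-2)·(-32.1) = +64.2 kcal/mol
(c) reversed: -12.5 kcal/mol
(d): not needed.
+95.9 = (+64.2) + (-12.5) − 2·x
x = (+95.9 − (+51.7)) / (-2) = -22.1 kcal/mol

ΔH = -22.1 kcal/mol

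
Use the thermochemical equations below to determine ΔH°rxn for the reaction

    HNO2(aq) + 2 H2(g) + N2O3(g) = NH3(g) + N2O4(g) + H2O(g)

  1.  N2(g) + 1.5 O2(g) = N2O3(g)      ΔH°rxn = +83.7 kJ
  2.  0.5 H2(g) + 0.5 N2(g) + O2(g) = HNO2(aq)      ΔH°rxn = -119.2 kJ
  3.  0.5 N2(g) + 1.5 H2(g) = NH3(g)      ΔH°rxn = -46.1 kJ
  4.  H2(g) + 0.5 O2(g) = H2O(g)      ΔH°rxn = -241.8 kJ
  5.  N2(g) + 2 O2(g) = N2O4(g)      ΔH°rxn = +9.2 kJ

ΔH°rxn = -243.2 kJ

eq. 1 reversed (reverse to put N2O3(g) on the reactant side): -83.7 kJ
eq. 2 reversed (reverse to put HNO2(aq) on the reactant side): +119.2 kJ
eq. 3 as written (NH3(g) already on the product side): -46.1 kJ
eq. 4 as written (H2O(g) already on the product side): -241.8 kJ
eq. 5 as written (N2O4(g) already on the product side): +9.2 kJ
Summing the manipulated equations, ΔH°rxn = (-83.7) + (+119.2) + (-46.1) + (-241.8) + (+9.2) = -243.2 kJ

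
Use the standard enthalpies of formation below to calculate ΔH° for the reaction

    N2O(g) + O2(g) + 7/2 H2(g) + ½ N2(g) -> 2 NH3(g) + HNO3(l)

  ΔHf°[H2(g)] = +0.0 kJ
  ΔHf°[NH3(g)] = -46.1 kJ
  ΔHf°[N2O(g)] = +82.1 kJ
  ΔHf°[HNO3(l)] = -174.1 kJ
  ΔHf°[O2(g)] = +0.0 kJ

ΔH°rxn = Σ nΔHf°(products) − Σ nΔHf°(reactants).
Products: 2·(-46.1) + 1·(-174.1) = -266.3
Reactants: 1·(+82.1) + 1·(+0.0) + 7/2·(+0.0) + 1/2·(+0.0) = +82.1
ΔH° = (-266.3) − (+82.1) = -348.4 kJ

ΔH° = -348.4 kJ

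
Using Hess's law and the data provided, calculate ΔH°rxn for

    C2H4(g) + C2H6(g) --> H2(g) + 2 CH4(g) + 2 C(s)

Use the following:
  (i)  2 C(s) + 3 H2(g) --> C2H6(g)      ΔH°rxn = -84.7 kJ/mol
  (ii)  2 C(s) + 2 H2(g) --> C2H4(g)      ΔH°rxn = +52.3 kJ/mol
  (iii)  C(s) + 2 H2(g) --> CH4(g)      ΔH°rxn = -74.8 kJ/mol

(i) reversed (C2H6(g) must end up as a reactant): +84.7 kJ/mol
(ii) reversed (C2H4(g) must end up as a reactant): -52.3 kJ/mol
(iii) × 2 (scale by 2 for the 2 CH4(g)): (2)·(-74.8) = -149.6 kJ/mol
By Hess's law, ΔH°rxn = (+84.7) + (-52.3) + (-149.6) = -117.2 kJ/mol

ΔH°rxn = -117.2 kJ/mol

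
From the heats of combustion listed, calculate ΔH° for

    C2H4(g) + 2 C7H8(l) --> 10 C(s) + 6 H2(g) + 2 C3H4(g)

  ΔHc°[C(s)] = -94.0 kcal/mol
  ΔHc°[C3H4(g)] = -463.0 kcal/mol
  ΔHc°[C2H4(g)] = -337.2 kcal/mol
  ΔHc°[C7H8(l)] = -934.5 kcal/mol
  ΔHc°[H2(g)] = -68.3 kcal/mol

ΔH° = 69.6 kcal/mol

With combustion enthalpies, reactants minus products:
= [1·(-337.2) + 2·(-934.5)] − [10·(-94.0) + 6·(-68.3) + 2·(-463.0)]
= 69.6 kcal/mol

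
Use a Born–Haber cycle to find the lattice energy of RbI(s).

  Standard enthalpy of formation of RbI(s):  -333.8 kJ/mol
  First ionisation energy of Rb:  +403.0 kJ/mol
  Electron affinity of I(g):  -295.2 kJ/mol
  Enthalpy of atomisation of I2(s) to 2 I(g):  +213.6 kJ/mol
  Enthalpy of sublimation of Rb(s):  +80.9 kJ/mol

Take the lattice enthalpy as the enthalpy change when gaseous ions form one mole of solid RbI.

U = -629.3 kJ/mol

ΔHf° = 1·ΔHsub + 1·(ΣIE) + 1/2·D(I2) + 1·EA + U
-333.8 = 1·(+80.9) + 1·(+403.0) + 1/2·(+213.6) + 1·(-295.2) + U
U = -333.8 − (+295.5) = -629.3 kJ/mol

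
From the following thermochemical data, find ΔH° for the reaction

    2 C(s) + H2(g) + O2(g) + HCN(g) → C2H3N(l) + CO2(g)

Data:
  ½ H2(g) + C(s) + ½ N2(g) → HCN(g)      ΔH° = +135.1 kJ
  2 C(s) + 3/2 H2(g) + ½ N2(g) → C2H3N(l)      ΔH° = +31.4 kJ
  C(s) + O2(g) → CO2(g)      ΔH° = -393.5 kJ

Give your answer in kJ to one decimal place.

equation 1 reversed: -135.1 kJ
equation 2 as written: +31.4 kJ
equation 3 as written: -393.5 kJ
Summing the manipulated equations, ΔH° = (-135.1) + (+31.4) + (-393.5) = -497.2 kJ

ΔH° = -497.2 kJ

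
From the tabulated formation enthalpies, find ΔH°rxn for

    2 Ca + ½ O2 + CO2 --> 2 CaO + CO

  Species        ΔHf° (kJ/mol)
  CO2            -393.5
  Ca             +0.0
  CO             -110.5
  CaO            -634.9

Products: 2·(-634.9) + 1·(-110.5) = -1380.3
Reactants: 2·(+0.0) + 1/2·(+0.0) + 1·(-393.5) = -393.5
ΔH°rxn = (-1380.3) − (-393.5) = -986.8 kJ/mol

ΔH°rxn = -986.8 kJ/mol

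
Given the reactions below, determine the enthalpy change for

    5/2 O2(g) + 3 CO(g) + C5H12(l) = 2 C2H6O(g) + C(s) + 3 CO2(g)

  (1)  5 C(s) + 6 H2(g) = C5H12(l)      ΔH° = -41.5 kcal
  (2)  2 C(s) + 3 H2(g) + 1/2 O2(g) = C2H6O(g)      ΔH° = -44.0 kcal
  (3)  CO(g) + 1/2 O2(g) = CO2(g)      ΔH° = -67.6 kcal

(1) reversed (C5H12(l) must end up as a reactant): +41.5 kcal
(2) × 2 (scale by 2 for the 2 C2H6O(g)): (2)·(-44.0) = -88.0 kcal
(3) × 3 (×3 to match 3 CO(g) in the target): (3)·(-67.6) = -202.8 kcal
Since enthalpy is a state function, ΔH° = (+41.5) + (-88.0) + (-202.8) = -249.3 kcal

ΔH° = -249.3 kcal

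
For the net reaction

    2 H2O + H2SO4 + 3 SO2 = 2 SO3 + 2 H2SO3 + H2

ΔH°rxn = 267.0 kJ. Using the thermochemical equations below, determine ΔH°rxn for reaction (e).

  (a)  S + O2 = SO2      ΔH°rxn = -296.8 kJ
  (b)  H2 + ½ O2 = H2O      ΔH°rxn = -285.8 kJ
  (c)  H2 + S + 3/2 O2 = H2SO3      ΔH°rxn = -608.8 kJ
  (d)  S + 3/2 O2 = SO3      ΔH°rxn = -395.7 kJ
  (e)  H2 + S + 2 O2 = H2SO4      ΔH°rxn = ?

ΔH°rxn = -814.0 kJ

(a) reversed and × 3 (SO2 must end up as a reactant; ×3 to match 3 SO2 in the target): (-3)·(-296.8) = +890.4 kJ
(b) reversed and × 2 (H2O must end up as a reactant; ×2 to match 2 H2O in the target): (-2)·(-285.8) = +571.6 kJ
(c) × 2 (×2 to match 2 H2SO3 in the target): (2)·(-608.8) = -1217.6 kJ
(d) × 2 (scale by 2 for the 2 SO3): (2)·(-395.7) = -791.4 kJ
(e) reversed (reverse to put H2SO4 on the reactant side): contributes −x
+267.0 = (+890.4) + (+571.6) + (-1217.6) + (-791.4) − x
x = (+267.0 − (-547.0)) / (-1) = -814.0 kJ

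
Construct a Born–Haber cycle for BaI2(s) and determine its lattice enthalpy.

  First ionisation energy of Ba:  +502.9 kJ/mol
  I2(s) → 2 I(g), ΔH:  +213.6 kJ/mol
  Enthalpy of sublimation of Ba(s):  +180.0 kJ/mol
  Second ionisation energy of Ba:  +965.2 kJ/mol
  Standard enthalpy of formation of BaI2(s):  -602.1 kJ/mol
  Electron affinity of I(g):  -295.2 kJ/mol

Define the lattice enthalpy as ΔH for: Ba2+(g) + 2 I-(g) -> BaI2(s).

ΔHf° = 1·ΔHsub + 1·(ΣIE) + 1·D(I2) + 2·EA + U
-602.1 = 1·(+180.0) + 1·(+1468.1) + 1·(+213.6) + 2·(-295.2) + U
U = -602.1 − (+1271.3) = -1873.4 kJ/mol

U = -1873.4 kJ/mol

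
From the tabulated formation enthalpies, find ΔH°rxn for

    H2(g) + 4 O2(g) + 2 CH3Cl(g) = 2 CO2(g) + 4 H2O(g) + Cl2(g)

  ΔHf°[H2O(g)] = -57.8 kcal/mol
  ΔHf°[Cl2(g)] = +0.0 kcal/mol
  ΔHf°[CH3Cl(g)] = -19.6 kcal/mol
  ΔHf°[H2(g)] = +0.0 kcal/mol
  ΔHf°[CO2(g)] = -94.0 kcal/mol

Products: 2·(-94.0) + 4·(-57.8) + 1·(+0.0) = -419.2
Reactants: 1·(+0.0) + 4·(+0.0) + 2·(-19.6) = -39.2
ΔH°rxn = (-419.2) − (-39.2) = -380.0 kcal/mol

ΔH°rxn = -380.0 kcal/mol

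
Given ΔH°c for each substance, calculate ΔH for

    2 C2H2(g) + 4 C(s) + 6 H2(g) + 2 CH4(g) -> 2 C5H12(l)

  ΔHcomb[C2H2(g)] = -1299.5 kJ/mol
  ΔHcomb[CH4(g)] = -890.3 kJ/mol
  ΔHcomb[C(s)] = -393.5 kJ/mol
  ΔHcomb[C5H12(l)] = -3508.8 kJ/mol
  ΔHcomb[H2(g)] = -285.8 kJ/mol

With combustion enthalpies, reactants minus products:
= [2·(-1299.5) + 4·(-393.5) + 6·(-285.8) + 2·(-890.3)] − [2·(-3508.8)]
= -650.8 kJ/mol

ΔH = -650.8 kJ/mol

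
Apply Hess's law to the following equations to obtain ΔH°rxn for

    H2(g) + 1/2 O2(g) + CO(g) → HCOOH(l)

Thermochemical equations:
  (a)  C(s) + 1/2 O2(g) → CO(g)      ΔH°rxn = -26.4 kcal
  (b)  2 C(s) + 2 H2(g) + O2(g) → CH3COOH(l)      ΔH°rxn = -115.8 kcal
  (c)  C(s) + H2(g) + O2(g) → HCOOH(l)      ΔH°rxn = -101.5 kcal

ΔH°rxn = -75.1 kcal

(a) reversed (reverse to put CO(g) on the reactant side): +26.4 kcal
(b): not needed (CH3COOH(l) appears nowhere else).
(c) as written (HCOOH(l) already on the product side): -101.5 kcal
Summing the manipulated equations, ΔH°rxn = (-1)·(-26.4) + (1)·(-101.5) = -75.1 kcal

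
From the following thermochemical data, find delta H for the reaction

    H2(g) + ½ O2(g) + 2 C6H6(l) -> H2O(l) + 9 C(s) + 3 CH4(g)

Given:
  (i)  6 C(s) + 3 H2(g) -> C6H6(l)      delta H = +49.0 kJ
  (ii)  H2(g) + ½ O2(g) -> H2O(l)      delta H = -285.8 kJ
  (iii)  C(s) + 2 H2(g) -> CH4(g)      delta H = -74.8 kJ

delta H = -608.2 kJ

(i) reversed and × 2 (reverse to put C6H6(l) on the reactant side; scale by 2 for the 2 C6H6(l)): (-2)·(+49.0) = -98.0 kJ
(ii) as written (H2O(l) already on the product side): -285.8 kJ
(iii) × 3 (×3 to match 3 CH4(g) in the target): (3)·(-74.8) = -224.4 kJ
delta H = (-98.0) + (-285.8) + (-224.4) = -608.2 kJ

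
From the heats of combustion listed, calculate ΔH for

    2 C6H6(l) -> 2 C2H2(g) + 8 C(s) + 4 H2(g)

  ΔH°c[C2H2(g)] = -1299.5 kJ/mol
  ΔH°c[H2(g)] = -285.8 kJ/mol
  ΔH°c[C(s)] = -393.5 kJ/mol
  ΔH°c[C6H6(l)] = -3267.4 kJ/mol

With combustion enthalpies, reactants minus products:
= [2·(-3267.4)] − [2·(-1299.5) + 8·(-393.5) + 4·(-285.8)]
= 355.4 kJ/mol

ΔH = 355.4 kJ/mol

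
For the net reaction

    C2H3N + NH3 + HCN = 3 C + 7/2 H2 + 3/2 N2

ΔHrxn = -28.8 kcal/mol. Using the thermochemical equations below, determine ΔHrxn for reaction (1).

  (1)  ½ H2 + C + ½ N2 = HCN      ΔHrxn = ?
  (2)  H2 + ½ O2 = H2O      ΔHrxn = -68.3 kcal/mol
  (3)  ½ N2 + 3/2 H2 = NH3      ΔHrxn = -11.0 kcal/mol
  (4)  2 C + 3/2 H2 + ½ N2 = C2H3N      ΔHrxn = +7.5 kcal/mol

(1) reversed (reverse to put HCN on the reactant side): contributes −x
(2): not needed (H2O appears nowhere else).
(3) reversed (reverse to put NH3 on the reactant side): +11.0 kcal/mol
(4) reversed (C2H3N must end up as a reactant): -7.5 kcal/mol
-28.8 = (+11.0) + (-7.5) − x
x = (-28.8 − (+3.5)) / (-1) = 32.3 kcal/mol

ΔHrxn = 32.3 kcal/mol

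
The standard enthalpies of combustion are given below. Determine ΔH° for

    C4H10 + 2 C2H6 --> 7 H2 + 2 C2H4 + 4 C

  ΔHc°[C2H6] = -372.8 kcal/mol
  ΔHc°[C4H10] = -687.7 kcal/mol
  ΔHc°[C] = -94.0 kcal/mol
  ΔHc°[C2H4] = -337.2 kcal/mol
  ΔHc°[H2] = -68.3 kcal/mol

ΔH° = 95.2 kcal/mol

Using ΔH = Σ nΔHc°(reactants) − Σ nΔHc°(products):
= [1·(-687.7) + 2·(-372.8)] − [7·(-68.3) + 2·(-337.2) + 4·(-94.0)]
= 95.2 kcal/mol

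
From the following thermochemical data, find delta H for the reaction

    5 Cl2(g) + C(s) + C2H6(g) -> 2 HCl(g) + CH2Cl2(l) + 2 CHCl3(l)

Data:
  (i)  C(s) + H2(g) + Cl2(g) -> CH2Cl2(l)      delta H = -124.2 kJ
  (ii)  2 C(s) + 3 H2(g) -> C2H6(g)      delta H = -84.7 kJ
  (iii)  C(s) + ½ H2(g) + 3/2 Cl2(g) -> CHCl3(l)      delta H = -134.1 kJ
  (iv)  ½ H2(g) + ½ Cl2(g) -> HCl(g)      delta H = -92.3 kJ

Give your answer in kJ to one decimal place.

(i) as written: -124.2 kJ
(ii) reversed: +84.7 kJ
(iii) × 2: (2)·(-134.1) = -268.2 kJ
(iv) × 2: (2)·(-92.3) = -184.6 kJ
Since enthalpy is a state function, delta H = (1)·(-124.2) + (-1)·(-84.7) + (2)·(-134.1) + (2)·(-92.3) = -492.3 kJ

delta H = -492.3 kJ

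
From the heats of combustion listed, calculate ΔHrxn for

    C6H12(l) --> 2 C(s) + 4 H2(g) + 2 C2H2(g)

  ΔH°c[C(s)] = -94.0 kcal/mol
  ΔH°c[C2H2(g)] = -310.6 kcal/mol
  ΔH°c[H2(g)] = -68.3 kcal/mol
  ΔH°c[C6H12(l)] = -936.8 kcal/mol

ΔHrxn = 145.6 kcal/mol

With combustion enthalpies, reactants minus products:
= [1·(-936.8)] − [2·(-94.0) + 4·(-68.3) + 2·(-310.6)]
= 145.6 kcal/mol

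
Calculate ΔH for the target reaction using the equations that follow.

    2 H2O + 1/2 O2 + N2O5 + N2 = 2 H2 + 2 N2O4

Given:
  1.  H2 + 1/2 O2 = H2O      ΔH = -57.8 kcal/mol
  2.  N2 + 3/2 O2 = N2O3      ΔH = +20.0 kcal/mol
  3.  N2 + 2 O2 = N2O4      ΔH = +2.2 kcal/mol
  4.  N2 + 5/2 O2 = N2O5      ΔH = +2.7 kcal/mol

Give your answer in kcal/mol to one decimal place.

eq. 1 reversed and × 2 (H2O must end up as a reactant; scale by 2 for the 2 H2O): (-2)·(-57.8) = +115.6 kcal/mol
eq. 2: not needed (N2O3 appears nowhere else).
eq. 3 × 2 (scale by 2 for the 2 N2O4): (2)·(+2.2) = +4.4 kcal/mol
eq. 4 reversed (N2O5 must end up as a reactant): -2.7 kcal/mol
By Hess's law, ΔH = (+115.6) + (+4.4) + (-2.7) = 117.3 kcal/mol

ΔH = 117.3 kcal/mol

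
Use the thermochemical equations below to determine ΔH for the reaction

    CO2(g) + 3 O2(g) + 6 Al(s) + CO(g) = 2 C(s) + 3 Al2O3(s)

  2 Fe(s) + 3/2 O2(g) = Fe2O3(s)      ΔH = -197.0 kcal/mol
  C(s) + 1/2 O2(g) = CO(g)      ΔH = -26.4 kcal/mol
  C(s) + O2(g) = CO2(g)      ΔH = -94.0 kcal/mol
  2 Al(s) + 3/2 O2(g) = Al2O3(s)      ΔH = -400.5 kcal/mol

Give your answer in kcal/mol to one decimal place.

equation 1: not needed.
equation 2 reversed: +26.4 kcal/mol
equation 3 reversed: +94.0 kcal/mol
equation 4 × 3: (3)·(-400.5) = -1201.5 kcal/mol
Since enthalpy is a state function, ΔH = (-1)·(-26.4) + (-1)·(-94.0) + (3)·(-400.5) = -1081.1 kcal/mol

ΔH = -1081.1 kcal/mol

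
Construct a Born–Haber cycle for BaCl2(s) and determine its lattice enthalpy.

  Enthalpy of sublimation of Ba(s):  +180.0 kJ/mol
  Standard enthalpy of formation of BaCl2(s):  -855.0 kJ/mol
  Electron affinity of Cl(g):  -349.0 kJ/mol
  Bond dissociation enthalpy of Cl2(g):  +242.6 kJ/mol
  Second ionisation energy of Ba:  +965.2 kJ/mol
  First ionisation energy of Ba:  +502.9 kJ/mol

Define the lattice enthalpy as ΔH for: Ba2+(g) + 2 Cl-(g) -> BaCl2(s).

ΔHf° = 1·ΔHsub + 1·(ΣIE) + 1·D(Cl2) + 2·EA + U
-855.0 = 1·(+180.0) + 1·(+1468.1) + 1·(+242.6) + 2·(-349.0) + U
U = -855.0 − (+1192.7) = -2047.7 kJ/mol

U = -2047.7 kJ/mol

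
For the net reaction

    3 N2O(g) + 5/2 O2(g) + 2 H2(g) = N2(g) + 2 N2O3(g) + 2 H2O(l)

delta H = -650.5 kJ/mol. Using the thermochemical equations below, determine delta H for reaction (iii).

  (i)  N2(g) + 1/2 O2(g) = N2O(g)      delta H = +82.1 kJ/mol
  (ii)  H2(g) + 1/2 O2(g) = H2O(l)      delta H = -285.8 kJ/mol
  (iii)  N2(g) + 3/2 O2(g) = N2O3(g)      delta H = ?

(i) reversed and × 3 (reverse to put N2O(g) on the reactant side; scale by 3 for the 3 N2O(g)): (-3)·(+82.1) = -246.3 kJ/mol
(ii) × 2 (scale by 2 for the 2 H2O(l)): (2)·(-285.8) = -571.6 kJ/mol
(iii) × 2 (×2 to match 2 N2O3(g) in the target): contributes 2·x
-650.5 = (-246.3) + (-571.6) + 2·x
x = (-650.5 − (-817.9)) / (2) = 83.7 kJ/mol

delta H = 83.7 kJ/mol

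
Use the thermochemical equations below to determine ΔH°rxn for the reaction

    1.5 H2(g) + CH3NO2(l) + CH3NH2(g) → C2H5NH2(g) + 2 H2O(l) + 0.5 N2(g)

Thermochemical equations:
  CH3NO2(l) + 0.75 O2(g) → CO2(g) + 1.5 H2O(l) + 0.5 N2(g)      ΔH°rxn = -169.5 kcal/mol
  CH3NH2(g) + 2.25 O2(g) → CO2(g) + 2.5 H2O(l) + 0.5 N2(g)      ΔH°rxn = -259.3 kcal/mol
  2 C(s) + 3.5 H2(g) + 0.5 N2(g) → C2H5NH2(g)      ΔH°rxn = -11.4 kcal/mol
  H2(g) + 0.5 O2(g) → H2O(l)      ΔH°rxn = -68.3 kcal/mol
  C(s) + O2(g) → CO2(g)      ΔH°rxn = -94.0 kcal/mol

ΔH°rxn = -115.6 kcal/mol

equation 1 as written: -169.5 kcal/mol
equation 2 as written: -259.3 kcal/mol
equation 3 as written: -11.4 kcal/mol
equation 4 reversed and × 2: (-2)·(-68.3) = +136.6 kcal/mol
equation 5 reversed and × 2: (-2)·(-94.0) = +188.0 kcal/mol
ΔH°rxn = (-169.5) + (-259.3) + (-11.4) + (+136.6) + (+188.0) = -115.6 kcal/mol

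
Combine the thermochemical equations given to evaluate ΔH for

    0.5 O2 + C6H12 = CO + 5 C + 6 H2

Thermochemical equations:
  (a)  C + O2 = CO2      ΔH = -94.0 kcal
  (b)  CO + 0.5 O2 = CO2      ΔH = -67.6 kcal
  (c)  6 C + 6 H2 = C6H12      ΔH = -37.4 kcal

(a) as written: -94.0 kcal
(b) reversed: +67.6 kcal
(c) reversed: +37.4 kcal
By Hess's law, ΔH = (-94.0) + (+67.6) + (+37.4) = 11.0 kcal

ΔH = 11.0 kcal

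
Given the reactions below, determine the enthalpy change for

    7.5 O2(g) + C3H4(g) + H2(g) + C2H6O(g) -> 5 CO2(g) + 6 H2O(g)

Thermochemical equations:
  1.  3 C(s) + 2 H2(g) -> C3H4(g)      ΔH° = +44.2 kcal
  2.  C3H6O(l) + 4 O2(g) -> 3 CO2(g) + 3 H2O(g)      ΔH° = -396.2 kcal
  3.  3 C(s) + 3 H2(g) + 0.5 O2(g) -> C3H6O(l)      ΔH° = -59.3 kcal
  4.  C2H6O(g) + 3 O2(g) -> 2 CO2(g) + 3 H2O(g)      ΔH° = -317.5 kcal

eq. 1 reversed (C3H4(g) must end up as a reactant): -44.2 kcal
eq. 2 as written: -396.2 kcal
eq. 3 as written: -59.3 kcal
eq. 4 as written (C2H6O(g) already on the reactant side): -317.5 kcal
Since enthalpy is a state function, ΔH° = (-1)·(+44.2) + (1)·(-396.2) + (1)·(-59.3) + (1)·(-317.5) = -817.2 kcal

ΔH° = -817.2 kcal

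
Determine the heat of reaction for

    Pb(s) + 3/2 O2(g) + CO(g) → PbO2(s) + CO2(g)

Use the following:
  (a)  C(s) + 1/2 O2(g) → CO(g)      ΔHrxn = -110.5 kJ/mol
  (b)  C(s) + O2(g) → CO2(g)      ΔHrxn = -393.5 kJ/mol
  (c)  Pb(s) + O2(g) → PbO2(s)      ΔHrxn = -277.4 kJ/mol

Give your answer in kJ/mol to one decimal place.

ΔHrxn = -560.4 kJ/mol

(a) reversed: +110.5 kJ/mol
(b) as written: -393.5 kJ/mol
(c) as written: -277.4 kJ/mol
Summing the manipulated equations, ΔHrxn = (+110.5) + (-393.5) + (-277.4) = -560.4 kJ/mol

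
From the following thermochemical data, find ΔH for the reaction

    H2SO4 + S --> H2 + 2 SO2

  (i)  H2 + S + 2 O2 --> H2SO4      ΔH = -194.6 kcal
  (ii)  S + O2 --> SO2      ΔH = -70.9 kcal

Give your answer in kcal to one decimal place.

ΔH = 52.8 kcal

(i) reversed (reverse to put H2SO4 on the reactant side): +194.6 kcal
(ii) × 2 (×2 to match 2 SO2 in the target): (2)·(-70.9) = -141.8 kcal
By Hess's law, ΔH = (-1)·(-194.6) + (2)·(-70.9) = 52.8 kcal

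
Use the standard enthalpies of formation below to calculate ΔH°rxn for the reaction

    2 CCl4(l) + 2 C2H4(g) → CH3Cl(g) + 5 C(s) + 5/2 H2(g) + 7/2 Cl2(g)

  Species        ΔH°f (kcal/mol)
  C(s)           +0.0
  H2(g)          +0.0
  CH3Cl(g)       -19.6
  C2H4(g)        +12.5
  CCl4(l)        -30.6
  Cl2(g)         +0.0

Products: 1·(-19.6) + 5·(+0.0) + 5/2·(+0.0) + 7/2·(+0.0) = -19.6
Reactants: 2·(-30.6) + 2·(+12.5) = -36.2
ΔH°rxn = (-19.6) − (-36.2) = 16.6 kcal/mol

ΔH°rxn = 16.6 kcal/mol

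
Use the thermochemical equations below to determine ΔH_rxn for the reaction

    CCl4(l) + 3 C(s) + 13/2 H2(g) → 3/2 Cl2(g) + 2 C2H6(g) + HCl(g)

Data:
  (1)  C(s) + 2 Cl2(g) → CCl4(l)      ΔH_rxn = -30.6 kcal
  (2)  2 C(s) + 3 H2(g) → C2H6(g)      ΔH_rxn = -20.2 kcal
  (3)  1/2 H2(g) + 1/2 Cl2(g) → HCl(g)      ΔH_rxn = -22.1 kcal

(1) reversed (reverse to put CCl4(l) on the reactant side): +30.6 kcal
(2) × 2 (×2 to match 2 C2H6(g) in the target): (2)·(-20.2) = -40.4 kcal
(3) as written (HCl(g) already on the product side): -22.1 kcal
Since enthalpy is a state function, ΔH_rxn = (-1)·(-30.6) + (2)·(-20.2) + (1)·(-22.1) = -31.9 kcal

ΔH_rxn = -31.9 kcal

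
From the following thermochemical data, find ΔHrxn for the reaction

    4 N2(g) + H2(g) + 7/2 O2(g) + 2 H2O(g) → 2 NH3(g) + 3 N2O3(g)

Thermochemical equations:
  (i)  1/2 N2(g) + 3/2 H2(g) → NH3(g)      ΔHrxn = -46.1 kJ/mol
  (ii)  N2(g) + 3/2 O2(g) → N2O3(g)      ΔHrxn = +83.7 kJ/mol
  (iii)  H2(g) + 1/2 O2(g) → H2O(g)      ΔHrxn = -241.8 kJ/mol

(i) × 2 (scale by 2 for the 2 NH3(g)): (2)·(-46.1) = -92.2 kJ/mol
(ii) × 3 (×3 to match 3 N2O3(g) in the target): (3)·(+83.7) = +251.1 kJ/mol
(iii) reversed and × 2 (H2O(g) must end up as a reactant; scale by 2 for the 2 H2O(g)): (-2)·(-241.8) = +483.6 kJ/mol
Combining the equations, ΔHrxn = (-92.2) + (+251.1) + (+483.6) = 642.5 kJ/mol

ΔHrxn = 642.5 kJ/mol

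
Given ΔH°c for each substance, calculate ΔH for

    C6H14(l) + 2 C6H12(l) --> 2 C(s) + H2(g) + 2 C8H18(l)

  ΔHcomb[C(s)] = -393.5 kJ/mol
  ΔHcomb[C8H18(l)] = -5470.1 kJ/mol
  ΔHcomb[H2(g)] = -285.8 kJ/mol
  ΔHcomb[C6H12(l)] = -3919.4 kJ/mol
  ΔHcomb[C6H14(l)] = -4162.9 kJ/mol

Using ΔH = Σ nΔHc°(reactants) − Σ nΔHc°(products):
= [1·(-4162.9) + 2·(-3919.4)] − [2·(-393.5) + 1·(-285.8) + 2·(-5470.1)]
= 11.3 kJ/mol

ΔH = 11.3 kJ/mol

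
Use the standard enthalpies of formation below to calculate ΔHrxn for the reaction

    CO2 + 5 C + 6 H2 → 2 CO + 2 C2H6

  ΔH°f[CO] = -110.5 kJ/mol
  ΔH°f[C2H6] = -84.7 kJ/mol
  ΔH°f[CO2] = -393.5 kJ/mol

Products: 2·(-110.5) + 2·(-84.7) = -390.4
Reactants: 1·(-393.5) + 5·(+0.0) + 6·(+0.0) = -393.5
ΔHrxn = (-390.4) − (-393.5) = 3.1 kJ/mol

ΔHrxn = 3.1 kJ/mol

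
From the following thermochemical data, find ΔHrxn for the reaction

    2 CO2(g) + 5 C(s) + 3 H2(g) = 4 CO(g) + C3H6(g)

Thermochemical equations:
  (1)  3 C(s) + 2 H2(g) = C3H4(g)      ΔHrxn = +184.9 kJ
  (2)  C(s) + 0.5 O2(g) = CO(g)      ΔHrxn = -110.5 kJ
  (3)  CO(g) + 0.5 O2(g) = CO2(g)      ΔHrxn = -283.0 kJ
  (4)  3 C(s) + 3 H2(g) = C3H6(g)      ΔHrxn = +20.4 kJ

ΔHrxn = 365.4 kJ

(1): not needed.
(2) × 2: (2)·(-110.5) = -221.0 kJ
(3) reversed and × 2: (-2)·(-283.0) = +566.0 kJ
(4) as written: +20.4 kJ
ΔHrxn = (-221.0) + (+566.0) + (+20.4) = 365.4 kJ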